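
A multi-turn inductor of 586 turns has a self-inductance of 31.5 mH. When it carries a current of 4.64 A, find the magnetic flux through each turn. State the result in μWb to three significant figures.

Φ_B ≈ 249 μWb

From L = NΦ_B/I, the flux per turn is Φ_B = LI/N.
Φ_B = (3.150×10^-2 H)(4.64 A)/586 = 2.494×10^-4 Wb.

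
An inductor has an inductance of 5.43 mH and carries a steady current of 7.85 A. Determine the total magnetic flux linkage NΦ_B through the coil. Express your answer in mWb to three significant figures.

NΦ_B ≈ 42.6 mWb

From L = NΦ_B/I, the flux linkage is NΦ_B = LI.
NΦ_B = (5.430×10^-3 H)(7.85 A) = 4.263×10^-2 Wb.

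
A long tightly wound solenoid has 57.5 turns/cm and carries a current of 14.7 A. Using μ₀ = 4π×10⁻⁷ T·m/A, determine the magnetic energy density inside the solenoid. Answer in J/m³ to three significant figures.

u ≈ 4490 J/m³

B = μ₀nI = (4π×10⁻⁷)(5.750×10^3)(14.7) = 0.1062 T.
u = B²/(2μ₀) = (0.1062)²/(2×4π×10⁻⁷) = 4.489×10^3 J/m³.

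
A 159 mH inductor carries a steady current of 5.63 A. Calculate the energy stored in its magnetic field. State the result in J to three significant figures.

Stored magnetic energy: U = ½LI².
U = ½(0.159 H)(5.63 A)² = 2.52 J.

U ≈ 2.52 J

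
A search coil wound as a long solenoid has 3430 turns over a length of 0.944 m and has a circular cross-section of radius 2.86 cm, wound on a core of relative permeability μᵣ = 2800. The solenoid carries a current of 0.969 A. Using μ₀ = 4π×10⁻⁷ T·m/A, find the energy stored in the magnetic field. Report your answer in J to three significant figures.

U ≈ 52.9 J

A = πr² = π(2.860×10^-2 m)² = 2.570×10^-3 m².
L = μ₀μᵣN²A/ℓ = (4π×10⁻⁷)(2800)(3430)²(2.570×10^-3)/(0.944) = 112.7 H.
U = ½LI² = ½(112.7)(0.969)² = 52.9 J.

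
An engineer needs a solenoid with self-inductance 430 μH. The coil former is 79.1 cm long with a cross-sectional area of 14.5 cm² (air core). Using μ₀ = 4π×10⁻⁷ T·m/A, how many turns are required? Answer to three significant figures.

N ≈ 432 turns

A = 14.5 cm² = 1.450×10^-3 m².
From L = μ₀N²A/ℓ, N = √(Lℓ / (μ₀A)).
N = √[(4.300×10^-4)(0.791) / ((4π×10⁻⁷)×1.450×10^-3)] = √(1.867×10^5) ≈ 432.0.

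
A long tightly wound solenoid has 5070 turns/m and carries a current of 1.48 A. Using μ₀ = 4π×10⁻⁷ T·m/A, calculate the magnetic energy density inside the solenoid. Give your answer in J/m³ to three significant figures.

u ≈ 35.4 J/m³

B = μ₀nI = (4π×10⁻⁷)(5.070×10^3)(1.48) = 9.429×10^-3 T.
u = B²/(2μ₀) = (9.429×10^-3)²/(2×4π×10⁻⁷) = 35.38 J/m³.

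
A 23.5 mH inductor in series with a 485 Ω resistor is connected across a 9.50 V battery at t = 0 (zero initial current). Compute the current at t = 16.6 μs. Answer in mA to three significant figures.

τ = L/R = 2.350×10^-2/485 = 4.845×10^-5 s; final current I_∞ = ε/R = 9.50/485 = 1.959×10^-2 A.
I(t) = I_∞(1 − e^(−t/τ)) with t/τ = 0.343.
I = (1.959×10^-2)(1 − e^(−0.343)) = 5.682×10^-3 A.

I ≈ 5.68 mA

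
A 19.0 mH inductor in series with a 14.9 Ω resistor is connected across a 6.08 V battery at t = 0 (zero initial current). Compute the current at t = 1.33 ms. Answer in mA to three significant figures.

τ = L/R = 1.900×10^-2/14.9 = 1.275×10^-3 s; final current I_∞ = ε/R = 6.08/14.9 = 0.4081 A.
I(t) = I_∞(1 − e^(−t/τ)) with t/τ = 1.043.
I = (0.4081)(1 − e^(−1.043)) = 0.2643 A.

I ≈ 264 mA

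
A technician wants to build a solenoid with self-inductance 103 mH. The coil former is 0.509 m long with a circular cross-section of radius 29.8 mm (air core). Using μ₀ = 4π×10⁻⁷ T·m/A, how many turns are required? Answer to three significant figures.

N ≈ 3870 turns

A = πr² = π(2.980×10^-2 m)² = 2.790×10^-3 m².
From L = μ₀N²A/ℓ, N = √(Lℓ / (μ₀A)).
N = √[(0.103)(0.509) / ((4π×10⁻⁷)×2.790×10^-3)] = √(1.495×10^7) ≈ 3867.1.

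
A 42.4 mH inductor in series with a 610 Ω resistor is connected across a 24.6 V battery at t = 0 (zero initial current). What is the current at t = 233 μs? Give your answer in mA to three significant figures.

I ≈ 38.9 mA

τ = L/R = 4.240×10^-2/610 = 6.951×10^-5 s; final current I_∞ = ε/R = 24.6/610 = 4.033×10^-2 A.
I(t) = I_∞(1 − e^(−t/τ)) with t/τ = 3.352.
I = (4.033×10^-2)(1 − e^(−3.352)) = 3.892×10^-2 A.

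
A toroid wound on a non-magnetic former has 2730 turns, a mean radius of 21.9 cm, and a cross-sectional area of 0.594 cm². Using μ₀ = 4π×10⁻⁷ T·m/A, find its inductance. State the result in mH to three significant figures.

For a thin toroid, L = μ₀N²A/(2πR).
L = (4π×10⁻⁷)(2730)²(5.940×10^-5) / (2π×0.219 m) = 4.043×10^-4 H.

L ≈ 0.404 mH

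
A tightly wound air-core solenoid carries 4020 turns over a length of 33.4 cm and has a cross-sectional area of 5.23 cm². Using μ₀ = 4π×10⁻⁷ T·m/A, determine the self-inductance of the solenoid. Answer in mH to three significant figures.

L ≈ 31.8 mH

A = 5.23 cm² = 5.230×10^-4 m².
For a long solenoid, L = μ₀N²A/ℓ.
L = (4π×10⁻⁷)(4020)²(5.230×10^-4)/(0.334 m) = 3.180×10^-2 H.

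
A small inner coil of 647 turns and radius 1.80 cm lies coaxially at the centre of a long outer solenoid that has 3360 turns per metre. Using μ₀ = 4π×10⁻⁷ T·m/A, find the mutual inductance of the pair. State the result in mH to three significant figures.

M ≈ 2.78 mH

The outer solenoid produces a uniform field B₁ = μ₀n₁I₁ across the inner coil,
so the flux linkage is N₂Φ = N₂B₁A₂ = μ₀n₁N₂A₂·I₁, giving M = μ₀n₁N₂A₂.
A₂ = πr² = π(1.800×10^-2 m)² = 1.018×10^-3 m².
M = (4π×10⁻⁷)(3360)(647)(1.018×10^-3) = 2.781×10^-3 H.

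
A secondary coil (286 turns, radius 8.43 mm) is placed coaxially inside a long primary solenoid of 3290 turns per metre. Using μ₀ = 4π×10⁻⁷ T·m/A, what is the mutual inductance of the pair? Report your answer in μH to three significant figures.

M ≈ 264 μH

The outer solenoid produces a uniform field B₁ = μ₀n₁I₁ across the inner coil,
so the flux linkage is N₂Φ = N₂B₁A₂ = μ₀n₁N₂A₂·I₁, giving M = μ₀n₁N₂A₂.
A₂ = πr² = π(8.430×10^-3 m)² = 2.233×10^-4 m².
M = (4π×10⁻⁷)(3290)(286)(2.233×10^-4) = 2.640×10^-4 H.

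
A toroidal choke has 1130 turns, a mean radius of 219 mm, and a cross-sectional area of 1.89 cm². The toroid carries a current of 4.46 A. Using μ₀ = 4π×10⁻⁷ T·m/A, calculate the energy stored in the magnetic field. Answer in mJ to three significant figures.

U ≈ 2.19 mJ

L = μ₀N²A/(2πR) = (4π×10⁻⁷)(1130)²(1.890×10^-4)/(2π×0.219) = 2.204×10^-4 H.
U = ½LI² = ½(2.204×10^-4)(4.46)² = 2.192×10^-3 J.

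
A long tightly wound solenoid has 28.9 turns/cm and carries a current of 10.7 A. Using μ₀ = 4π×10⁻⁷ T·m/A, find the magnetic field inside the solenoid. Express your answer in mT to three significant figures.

Inside a long solenoid, B = μ₀nI.
B = (4π×10⁻⁷)(2.890×10^3 m⁻¹)(10.7 A) = 3.886×10^-2 T.

B ≈ 38.9 mT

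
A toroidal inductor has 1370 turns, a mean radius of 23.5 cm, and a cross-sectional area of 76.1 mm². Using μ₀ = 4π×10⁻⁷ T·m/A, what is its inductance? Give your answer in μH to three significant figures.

L ≈ 122 μH

For a thin toroid, L = μ₀N²A/(2πR).
L = (4π×10⁻⁷)(1370)²(7.610×10^-5) / (2π×0.235 m) = 1.216×10^-4 H.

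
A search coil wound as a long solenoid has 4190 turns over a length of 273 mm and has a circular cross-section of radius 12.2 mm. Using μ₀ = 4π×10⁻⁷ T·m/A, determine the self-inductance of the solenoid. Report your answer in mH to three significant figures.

L ≈ 37.8 mH

A = πr² = π(1.220×10^-2 m)² = 4.676×10^-4 m².
For a long solenoid, L = μ₀N²A/ℓ.
L = (4π×10⁻⁷)(4190)²(4.676×10^-4)/(0.273 m) = 3.779×10^-2 H.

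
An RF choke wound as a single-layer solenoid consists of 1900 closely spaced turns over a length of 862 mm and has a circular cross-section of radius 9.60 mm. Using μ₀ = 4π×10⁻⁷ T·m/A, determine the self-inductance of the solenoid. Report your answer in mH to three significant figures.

L ≈ 1.52 mH

A = πr² = π(9.600×10^-3 m)² = 2.895×10^-4 m².
For a long solenoid, L = μ₀N²A/ℓ.
L = (4π×10⁻⁷)(1900)²(2.895×10^-4)/(0.862 m) = 1.524×10^-3 H.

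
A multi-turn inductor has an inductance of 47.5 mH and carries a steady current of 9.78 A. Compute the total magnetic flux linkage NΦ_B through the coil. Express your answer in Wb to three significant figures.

From L = NΦ_B/I, the flux linkage is NΦ_B = LI.
NΦ_B = (4.750×10^-2 H)(9.78 A) = 0.4645 Wb.

NΦ_B ≈ 0.465 Wb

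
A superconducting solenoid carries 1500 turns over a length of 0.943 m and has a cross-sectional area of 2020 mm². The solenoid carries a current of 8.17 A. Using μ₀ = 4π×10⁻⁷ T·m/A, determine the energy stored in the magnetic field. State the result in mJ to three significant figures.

U ≈ 202 mJ

A = 2020 mm² = 2.020×10^-3 m².
L = μ₀N²A/ℓ = (4π×10⁻⁷)(1500)²(2.020×10^-3)/(0.943) = 6.057×10^-3 H.
U = ½LI² = ½(6.057×10^-3)(8.17)² = 0.2021 J.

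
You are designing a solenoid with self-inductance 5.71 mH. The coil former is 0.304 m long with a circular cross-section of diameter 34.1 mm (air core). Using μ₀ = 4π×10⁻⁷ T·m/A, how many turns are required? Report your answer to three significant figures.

N ≈ 1230 turns

A = π(d/2)² = π(1.705×10^-2 m)² = 9.133×10^-4 m².
From L = μ₀N²A/ℓ, N = √(Lℓ / (μ₀A)).
N = √[(5.710×10^-3)(0.304) / ((4π×10⁻⁷)×9.133×10^-4)] = √(1.513×10^6) ≈ 1229.8.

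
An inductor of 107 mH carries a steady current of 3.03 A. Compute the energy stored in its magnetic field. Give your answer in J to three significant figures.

U ≈ 0.491 J

Stored magnetic energy: U = ½LI².
U = ½(0.107 H)(3.03 A)² = 0.4912 J.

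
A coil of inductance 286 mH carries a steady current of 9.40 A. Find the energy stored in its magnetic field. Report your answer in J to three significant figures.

Stored magnetic energy: U = ½LI².
U = ½(0.286 H)(9.40 A)² = 12.64 J.

U ≈ 12.6 J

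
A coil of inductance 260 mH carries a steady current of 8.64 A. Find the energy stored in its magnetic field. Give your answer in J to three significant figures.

U ≈ 9.70 J

Stored magnetic energy: U = ½LI².
U = ½(0.26 H)(8.64 A)² = 9.704 J.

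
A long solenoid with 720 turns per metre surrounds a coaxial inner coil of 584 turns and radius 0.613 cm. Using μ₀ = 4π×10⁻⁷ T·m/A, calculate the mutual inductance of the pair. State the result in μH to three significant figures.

M ≈ 62.4 μH

The outer solenoid produces a uniform field B₁ = μ₀n₁I₁ across the inner coil,
so the flux linkage is N₂Φ = N₂B₁A₂ = μ₀n₁N₂A₂·I₁, giving M = μ₀n₁N₂A₂.
A₂ = πr² = π(6.130×10^-3 m)² = 1.181×10^-4 m².
M = (4π×10⁻⁷)(720)(584)(1.181×10^-4) = 6.238×10^-5 H.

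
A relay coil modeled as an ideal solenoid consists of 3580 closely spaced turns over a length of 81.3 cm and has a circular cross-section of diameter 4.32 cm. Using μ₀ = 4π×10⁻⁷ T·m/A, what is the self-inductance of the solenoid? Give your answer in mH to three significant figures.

A = π(d/2)² = π(2.160×10^-2 m)² = 1.466×10^-3 m².
For a long solenoid, L = μ₀N²A/ℓ.
L = (4π×10⁻⁷)(3580)²(1.466×10^-3)/(0.813 m) = 2.904×10^-2 H.

L ≈ 29.0 mH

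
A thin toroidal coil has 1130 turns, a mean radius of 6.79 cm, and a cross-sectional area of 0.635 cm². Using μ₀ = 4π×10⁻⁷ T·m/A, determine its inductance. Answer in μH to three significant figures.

For a thin toroid, L = μ₀N²A/(2πR).
L = (4π×10⁻⁷)(1130)²(6.350×10^-5) / (2π×6.790×10^-2 m) = 2.388×10^-4 H.

L ≈ 239 μH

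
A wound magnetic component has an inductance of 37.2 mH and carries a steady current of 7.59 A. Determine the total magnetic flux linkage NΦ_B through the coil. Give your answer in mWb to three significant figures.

NΦ_B ≈ 282 mWb

From L = NΦ_B/I, the flux linkage is NΦ_B = LI.
NΦ_B = (3.720×10^-2 H)(7.59 A) = 0.2823 Wb.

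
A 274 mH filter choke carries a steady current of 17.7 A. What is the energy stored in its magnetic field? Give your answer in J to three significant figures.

Stored magnetic energy: U = ½LI².
U = ½(0.274 H)(17.7 A)² = 42.92 J.

U ≈ 42.9 J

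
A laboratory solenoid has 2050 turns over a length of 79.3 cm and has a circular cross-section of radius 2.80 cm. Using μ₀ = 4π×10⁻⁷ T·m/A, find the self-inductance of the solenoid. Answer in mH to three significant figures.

A = πr² = π(2.800×10^-2 m)² = 2.463×10^-3 m².
For a long solenoid, L = μ₀N²A/ℓ.
L = (4π×10⁻⁷)(2050)²(2.463×10^-3)/(0.793 m) = 1.640×10^-2 H.

L ≈ 16.4 mH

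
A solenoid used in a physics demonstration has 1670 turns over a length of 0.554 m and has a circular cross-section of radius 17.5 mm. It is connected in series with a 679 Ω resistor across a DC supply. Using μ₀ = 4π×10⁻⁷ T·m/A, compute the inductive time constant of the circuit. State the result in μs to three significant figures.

A = πr² = π(1.750×10^-2 m)² = 9.621×10^-4 m².
L = μ₀N²A/ℓ = (4π×10⁻⁷)(1670)²(9.621×10^-4)/(0.554) = 6.086×10^-3 H.
τ = L/R = (6.086×10^-3)/(679) = 8.964×10^-6 s.

τ ≈ 8.96 μs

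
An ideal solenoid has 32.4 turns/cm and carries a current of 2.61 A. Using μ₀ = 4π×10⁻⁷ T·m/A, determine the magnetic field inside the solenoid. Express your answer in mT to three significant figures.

Inside a long solenoid, B = μ₀nI.
B = (4π×10⁻⁷)(3.240×10^3 m⁻¹)(2.61 A) = 1.063×10^-2 T.

B ≈ 10.6 mT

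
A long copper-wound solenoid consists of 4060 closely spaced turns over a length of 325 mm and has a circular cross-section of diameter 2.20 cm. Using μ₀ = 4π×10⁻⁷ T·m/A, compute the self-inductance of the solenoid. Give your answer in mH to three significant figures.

L ≈ 24.2 mH

A = π(d/2)² = π(1.100×10^-2 m)² = 3.801×10^-4 m².
For a long solenoid, L = μ₀N²A/ℓ.
L = (4π×10⁻⁷)(4060)²(3.801×10^-4)/(0.325 m) = 2.423×10^-2 H.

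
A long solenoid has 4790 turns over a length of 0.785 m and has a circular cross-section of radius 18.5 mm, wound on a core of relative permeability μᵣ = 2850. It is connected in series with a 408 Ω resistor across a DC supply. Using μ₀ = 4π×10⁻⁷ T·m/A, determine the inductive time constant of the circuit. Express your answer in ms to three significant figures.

A = πr² = π(1.850×10^-2 m)² = 1.075×10^-3 m².
L = μ₀μᵣN²A/ℓ = (4π×10⁻⁷)(2850)(4790)²(1.075×10^-3)/(0.785) = 112.6 H.
τ = L/R = (112.6)/(408) = 0.2759 s.

τ ≈ 276 ms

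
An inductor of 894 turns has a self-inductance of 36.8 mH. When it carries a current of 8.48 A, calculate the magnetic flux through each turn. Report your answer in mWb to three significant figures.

From L = NΦ_B/I, the flux per turn is Φ_B = LI/N.
Φ_B = (3.680×10^-2 H)(8.48 A)/894 = 3.491×10^-4 Wb.

Φ_B ≈ 0.349 mWb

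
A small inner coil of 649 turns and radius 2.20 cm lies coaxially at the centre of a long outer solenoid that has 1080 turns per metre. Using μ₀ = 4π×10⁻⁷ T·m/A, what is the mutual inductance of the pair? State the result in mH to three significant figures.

The outer solenoid produces a uniform field B₁ = μ₀n₁I₁ across the inner coil,
so the flux linkage is N₂Φ = N₂B₁A₂ = μ₀n₁N₂A₂·I₁, giving M = μ₀n₁N₂A₂.
A₂ = πr² = π(2.200×10^-2 m)² = 1.521×10^-3 m².
M = (4π×10⁻⁷)(1080)(649)(1.521×10^-3) = 1.339×10^-3 H.

M ≈ 1.34 mH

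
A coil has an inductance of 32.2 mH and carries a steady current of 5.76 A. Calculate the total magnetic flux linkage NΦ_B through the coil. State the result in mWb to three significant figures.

NΦ_B ≈ 185 mWb

From L = NΦ_B/I, the flux linkage is NΦ_B = LI.
NΦ_B = (3.220×10^-2 H)(5.76 A) = 0.18547 Wb.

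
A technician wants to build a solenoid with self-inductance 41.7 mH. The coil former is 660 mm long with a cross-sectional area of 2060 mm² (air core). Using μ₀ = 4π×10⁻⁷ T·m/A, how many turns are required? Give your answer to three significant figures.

N ≈ 3260 turns

A = 2060 mm² = 2.060×10^-3 m².
From L = μ₀N²A/ℓ, N = √(Lℓ / (μ₀A)).
N = √[(4.170×10^-2)(0.66) / ((4π×10⁻⁷)×2.060×10^-3)] = √(1.063×10^7) ≈ 3260.6.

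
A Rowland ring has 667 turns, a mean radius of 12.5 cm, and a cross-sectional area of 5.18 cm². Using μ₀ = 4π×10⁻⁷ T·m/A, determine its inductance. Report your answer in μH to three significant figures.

For a thin toroid, L = μ₀N²A/(2πR).
L = (4π×10⁻⁷)(667)²(5.180×10^-4) / (2π×0.125 m) = 3.687×10^-4 H.

L ≈ 369 μH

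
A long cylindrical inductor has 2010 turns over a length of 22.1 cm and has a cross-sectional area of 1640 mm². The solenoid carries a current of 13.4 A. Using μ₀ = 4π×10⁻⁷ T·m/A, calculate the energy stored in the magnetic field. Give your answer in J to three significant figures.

A = 1640 mm² = 1.640×10^-3 m².
L = μ₀N²A/ℓ = (4π×10⁻⁷)(2010)²(1.640×10^-3)/(0.221) = 3.768×10^-2 H.
U = ½LI² = ½(3.768×10^-2)(13.4)² = 3.382 J.

U ≈ 3.38 J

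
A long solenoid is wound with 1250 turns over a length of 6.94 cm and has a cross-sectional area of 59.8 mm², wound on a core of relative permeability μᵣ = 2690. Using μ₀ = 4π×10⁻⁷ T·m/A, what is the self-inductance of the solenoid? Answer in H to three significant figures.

L ≈ 4.55 H

A = 59.8 mm² = 5.980×10^-5 m².
For a long solenoid, L = μ₀μᵣN²A/ℓ.
L = (4π×10⁻⁷)(2690)(1250)²(5.980×10^-5)/(6.940×10^-2 m) = 4.551 H.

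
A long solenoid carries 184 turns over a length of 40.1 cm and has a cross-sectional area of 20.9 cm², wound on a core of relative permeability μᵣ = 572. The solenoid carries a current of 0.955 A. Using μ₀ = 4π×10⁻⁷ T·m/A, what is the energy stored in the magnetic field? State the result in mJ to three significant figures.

A = 20.9 cm² = 2.090×10^-3 m².
L = μ₀μᵣN²A/ℓ = (4π×10⁻⁷)(572)(184)²(2.090×10^-3)/(0.401) = 0.1268 H.
U = ½LI² = ½(0.1268)(0.955)² = 5.784×10^-2 J.

U ≈ 57.8 mJ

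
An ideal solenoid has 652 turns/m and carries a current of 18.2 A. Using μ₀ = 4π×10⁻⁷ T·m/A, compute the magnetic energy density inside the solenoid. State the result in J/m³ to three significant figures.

B = μ₀nI = (4π×10⁻⁷)(652)(18.2) = 1.491×10^-2 T.
u = B²/(2μ₀) = (1.491×10^-2)²/(2×4π×10⁻⁷) = 88.47 J/m³.

u ≈ 88.5 J/m³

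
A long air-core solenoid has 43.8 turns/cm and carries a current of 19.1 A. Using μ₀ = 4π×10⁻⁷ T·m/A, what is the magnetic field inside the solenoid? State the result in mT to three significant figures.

Inside a long solenoid, B = μ₀nI.
B = (4π×10⁻⁷)(4.380×10^3 m⁻¹)(19.1 A) = 0.1051 T.

B ≈ 105 mT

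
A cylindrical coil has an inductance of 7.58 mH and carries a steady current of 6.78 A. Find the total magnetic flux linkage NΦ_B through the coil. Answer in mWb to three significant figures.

From L = NΦ_B/I, the flux linkage is NΦ_B = LI.
NΦ_B = (7.580×10^-3 H)(6.78 A) = 5.139×10^-2 Wb.

NΦ_B ≈ 51.4 mWb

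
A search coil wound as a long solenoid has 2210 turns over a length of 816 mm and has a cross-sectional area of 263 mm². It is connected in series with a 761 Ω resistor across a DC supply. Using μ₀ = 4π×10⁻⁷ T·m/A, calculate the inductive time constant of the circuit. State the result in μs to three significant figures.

τ ≈ 2.60 μs

A = 263 mm² = 2.630×10^-4 m².
L = μ₀N²A/ℓ = (4π×10⁻⁷)(2210)²(2.630×10^-4)/(0.816) = 1.978×10^-3 H.
τ = L/R = (1.978×10^-3)/(761) = 2.599×10^-6 s.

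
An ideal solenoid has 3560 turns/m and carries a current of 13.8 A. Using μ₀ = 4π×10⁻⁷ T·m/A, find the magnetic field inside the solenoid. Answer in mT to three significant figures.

Inside a long solenoid, B = μ₀nI.
B = (4π×10⁻⁷)(3.560×10^3 m⁻¹)(13.8 A) = 6.174×10^-2 T.

B ≈ 61.7 mT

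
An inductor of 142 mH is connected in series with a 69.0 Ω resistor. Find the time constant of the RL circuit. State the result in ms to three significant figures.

τ = L/R = (0.142 H)/(69.0 Ω) = 2.058×10^-3 s.

τ ≈ 2.06 ms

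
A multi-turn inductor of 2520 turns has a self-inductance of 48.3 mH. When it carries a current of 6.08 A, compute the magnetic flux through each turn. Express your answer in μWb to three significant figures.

From L = NΦ_B/I, the flux per turn is Φ_B = LI/N.
Φ_B = (4.830×10^-2 H)(6.08 A)/2520 = 1.165×10^-4 Wb.

Φ_B ≈ 117 μWb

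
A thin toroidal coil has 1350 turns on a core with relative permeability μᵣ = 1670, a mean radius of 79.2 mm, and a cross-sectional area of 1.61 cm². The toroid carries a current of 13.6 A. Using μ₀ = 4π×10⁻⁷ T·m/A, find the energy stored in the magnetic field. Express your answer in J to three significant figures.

L = μ₀μᵣN²A/(2πR) = (4π×10⁻⁷)(1670)(1350)²(1.610×10^-4)/(2π×7.920×10^-2) = 1.237 H.
U = ½LI² = ½(1.237)(13.6)² = 114.4 J.

U ≈ 114 J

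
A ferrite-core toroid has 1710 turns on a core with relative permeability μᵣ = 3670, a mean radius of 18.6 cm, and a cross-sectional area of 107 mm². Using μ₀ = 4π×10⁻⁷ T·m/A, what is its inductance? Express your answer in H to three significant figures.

For a thin toroid, L = μ₀μᵣN²A/(2πR).
L = (4π×10⁻⁷)(3670)(1710)²(1.070×10^-4) / (2π×0.186 m) = 1.2347 H.

L ≈ 1.23 H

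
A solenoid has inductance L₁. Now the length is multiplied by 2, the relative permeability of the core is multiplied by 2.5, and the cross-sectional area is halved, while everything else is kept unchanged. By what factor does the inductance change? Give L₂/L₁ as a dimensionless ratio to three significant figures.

L₂/L₁ = 0.625

For a solenoid, L ∝ μᵣN²A/ℓ.
L₂/L₁ = (2)^-1 × (2.5) × (0.5) = 0.625.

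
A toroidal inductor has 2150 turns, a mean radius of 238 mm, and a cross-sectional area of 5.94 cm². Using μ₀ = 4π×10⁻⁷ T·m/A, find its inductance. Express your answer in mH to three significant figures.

For a thin toroid, L = μ₀N²A/(2πR).
L = (4π×10⁻⁷)(2150)²(5.940×10^-4) / (2π×0.238 m) = 2.307×10^-3 H.

L ≈ 2.31 mH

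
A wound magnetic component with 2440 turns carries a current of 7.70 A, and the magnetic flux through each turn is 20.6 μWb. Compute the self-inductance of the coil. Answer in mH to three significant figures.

L ≈ 6.53 mH

Self-inductance is defined by L = NΦ_B/I (flux linkage over current).
L = (2440)(2.060×10^-5 Wb)/(7.70 A) = 6.528×10^-3 H.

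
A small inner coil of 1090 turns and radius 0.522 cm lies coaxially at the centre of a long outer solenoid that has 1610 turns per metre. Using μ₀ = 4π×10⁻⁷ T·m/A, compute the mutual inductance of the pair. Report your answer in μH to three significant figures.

The outer solenoid produces a uniform field B₁ = μ₀n₁I₁ across the inner coil,
so the flux linkage is N₂Φ = N₂B₁A₂ = μ₀n₁N₂A₂·I₁, giving M = μ₀n₁N₂A₂.
A₂ = πr² = π(5.220×10^-3 m)² = 8.560×10^-5 m².
M = (4π×10⁻⁷)(1610)(1090)(8.560×10^-5) = 1.888×10^-4 H.

M ≈ 189 μH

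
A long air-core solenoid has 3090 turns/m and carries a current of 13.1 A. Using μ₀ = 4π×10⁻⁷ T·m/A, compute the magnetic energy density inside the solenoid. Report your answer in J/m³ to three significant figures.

B = μ₀nI = (4π×10⁻⁷)(3.090×10^3)(13.1) = 5.087×10^-2 T.
u = B²/(2μ₀) = (5.087×10^-2)²/(2×4π×10⁻⁷) = 1.030×10^3 J/m³.

u ≈ 1030 J/m³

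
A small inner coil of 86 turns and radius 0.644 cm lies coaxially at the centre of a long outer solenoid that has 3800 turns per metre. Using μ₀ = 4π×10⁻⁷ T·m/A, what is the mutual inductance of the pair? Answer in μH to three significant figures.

The outer solenoid produces a uniform field B₁ = μ₀n₁I₁ across the inner coil,
so the flux linkage is N₂Φ = N₂B₁A₂ = μ₀n₁N₂A₂·I₁, giving M = μ₀n₁N₂A₂.
A₂ = πr² = π(6.440×10^-3 m)² = 1.303×10^-4 m².
M = (4π×10⁻⁷)(3800)(86)(1.303×10^-4) = 5.351×10^-5 H.

M ≈ 53.5 μH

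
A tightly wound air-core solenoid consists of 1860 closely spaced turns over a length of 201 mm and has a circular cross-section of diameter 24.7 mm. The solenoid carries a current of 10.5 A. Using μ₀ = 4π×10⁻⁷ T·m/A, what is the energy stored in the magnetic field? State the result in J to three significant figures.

A = π(d/2)² = π(1.235×10^-2 m)² = 4.792×10^-4 m².
L = μ₀N²A/ℓ = (4π×10⁻⁷)(1860)²(4.792×10^-4)/(0.201) = 1.036×10^-2 H.
U = ½LI² = ½(1.036×10^-2)(10.5)² = 0.5713 J.

U ≈ 0.571 J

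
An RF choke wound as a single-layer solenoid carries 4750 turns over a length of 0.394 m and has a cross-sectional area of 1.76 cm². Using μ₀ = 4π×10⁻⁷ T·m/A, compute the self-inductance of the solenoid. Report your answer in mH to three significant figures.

L ≈ 12.7 mH

A = 1.76 cm² = 1.760×10^-4 m².
For a long solenoid, L = μ₀N²A/ℓ.
L = (4π×10⁻⁷)(4750)²(1.760×10^-4)/(0.394 m) = 1.267×10^-2 H.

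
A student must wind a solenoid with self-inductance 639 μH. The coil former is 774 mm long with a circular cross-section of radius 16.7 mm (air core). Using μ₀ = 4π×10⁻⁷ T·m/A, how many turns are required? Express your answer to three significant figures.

A = πr² = π(1.670×10^-2 m)² = 8.762×10^-4 m².
From L = μ₀N²A/ℓ, N = √(Lℓ / (μ₀A)).
N = √[(6.390×10^-4)(0.774) / ((4π×10⁻⁷)×8.762×10^-4)] = √(4.492×10^5) ≈ 670.2.

N ≈ 670 turns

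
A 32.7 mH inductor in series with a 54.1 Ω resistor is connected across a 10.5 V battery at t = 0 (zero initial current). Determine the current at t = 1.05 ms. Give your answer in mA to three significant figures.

τ = L/R = 3.270×10^-2/54.1 = 6.044×10^-4 s; final current I_∞ = ε/R = 10.5/54.1 = 0.1941 A.
I(t) = I_∞(1 − e^(−t/τ)) with t/τ = 1.737.
I = (0.1941)(1 − e^(−1.737)) = 0.1599 A.

I ≈ 160 mA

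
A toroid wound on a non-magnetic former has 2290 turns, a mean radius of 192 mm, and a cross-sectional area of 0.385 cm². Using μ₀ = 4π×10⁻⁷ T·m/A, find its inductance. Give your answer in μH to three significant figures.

For a thin toroid, L = μ₀N²A/(2πR).
L = (4π×10⁻⁷)(2290)²(3.850×10^-5) / (2π×0.192 m) = 2.103×10^-4 H.

L ≈ 210 μH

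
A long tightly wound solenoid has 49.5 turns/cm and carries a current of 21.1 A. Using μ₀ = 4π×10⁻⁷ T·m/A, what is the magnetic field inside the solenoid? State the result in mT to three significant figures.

Inside a long solenoid, B = μ₀nI.
B = (4π×10⁻⁷)(4.950×10^3 m⁻¹)(21.1 A) = 0.1312 T.

B ≈ 131 mT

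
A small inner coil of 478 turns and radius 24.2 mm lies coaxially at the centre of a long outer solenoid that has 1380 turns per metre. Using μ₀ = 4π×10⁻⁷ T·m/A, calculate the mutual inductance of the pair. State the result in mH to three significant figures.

The outer solenoid produces a uniform field B₁ = μ₀n₁I₁ across the inner coil,
so the flux linkage is N₂Φ = N₂B₁A₂ = μ₀n₁N₂A₂·I₁, giving M = μ₀n₁N₂A₂.
A₂ = πr² = π(2.420×10^-2 m)² = 1.840×10^-3 m².
M = (4π×10⁻⁷)(1380)(478)(1.840×10^-3) = 1.525×10^-3 H.

M ≈ 1.53 mH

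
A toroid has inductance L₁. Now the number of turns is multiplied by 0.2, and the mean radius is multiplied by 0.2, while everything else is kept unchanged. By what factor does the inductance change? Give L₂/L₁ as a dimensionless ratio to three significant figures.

For a toroid, L ∝ μᵣN²A/R.
L₂/L₁ = (0.2)^2 × (0.2)^-1 = 0.200.

L₂/L₁ = 0.200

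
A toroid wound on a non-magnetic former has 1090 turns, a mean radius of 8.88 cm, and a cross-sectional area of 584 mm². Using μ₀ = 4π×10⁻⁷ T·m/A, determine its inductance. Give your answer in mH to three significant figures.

For a thin toroid, L = μ₀N²A/(2πR).
L = (4π×10⁻⁷)(1090)²(5.840×10^-4) / (2π×8.880×10^-2 m) = 1.563×10^-3 H.

L ≈ 1.56 mH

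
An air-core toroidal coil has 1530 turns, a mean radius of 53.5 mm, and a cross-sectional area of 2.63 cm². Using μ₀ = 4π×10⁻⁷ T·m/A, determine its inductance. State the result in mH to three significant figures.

For a thin toroid, L = μ₀N²A/(2πR).
L = (4π×10⁻⁷)(1530)²(2.630×10^-4) / (2π×5.350×10^-2 m) = 2.302×10^-3 H.

L ≈ 2.30 mH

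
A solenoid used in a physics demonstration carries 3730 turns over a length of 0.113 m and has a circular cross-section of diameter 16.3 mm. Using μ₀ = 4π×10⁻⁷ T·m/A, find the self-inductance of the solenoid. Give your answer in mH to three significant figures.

A = π(d/2)² = π(8.150×10^-3 m)² = 2.087×10^-4 m².
For a long solenoid, L = μ₀N²A/ℓ.
L = (4π×10⁻⁷)(3730)²(2.087×10^-4)/(0.113 m) = 3.229×10^-2 H.

L ≈ 32.3 mH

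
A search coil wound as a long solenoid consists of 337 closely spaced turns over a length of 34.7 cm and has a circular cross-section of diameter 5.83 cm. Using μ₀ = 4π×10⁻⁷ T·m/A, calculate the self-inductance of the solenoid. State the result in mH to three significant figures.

A = π(d/2)² = π(2.915×10^-2 m)² = 2.669×10^-3 m².
For a long solenoid, L = μ₀N²A/ℓ.
L = (4π×10⁻⁷)(337)²(2.669×10^-3)/(0.347 m) = 1.098×10^-3 H.

L ≈ 1.10 mH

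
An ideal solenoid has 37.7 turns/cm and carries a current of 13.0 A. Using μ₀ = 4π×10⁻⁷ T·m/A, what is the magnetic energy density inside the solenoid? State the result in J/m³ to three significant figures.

B = μ₀nI = (4π×10⁻⁷)(3.770×10^3)(13.0) = 6.159×10^-2 T.
u = B²/(2μ₀) = (6.159×10^-2)²/(2×4π×10⁻⁷) = 1.509×10^3 J/m³.

u ≈ 1510 J/m³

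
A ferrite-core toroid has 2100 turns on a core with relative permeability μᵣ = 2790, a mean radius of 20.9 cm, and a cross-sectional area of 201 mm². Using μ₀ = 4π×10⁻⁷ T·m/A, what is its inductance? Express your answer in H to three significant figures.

For a thin toroid, L = μ₀μᵣN²A/(2πR).
L = (4π×10⁻⁷)(2790)(2100)²(2.010×10^-4) / (2π×0.209 m) = 2.367 H.

L ≈ 2.37 H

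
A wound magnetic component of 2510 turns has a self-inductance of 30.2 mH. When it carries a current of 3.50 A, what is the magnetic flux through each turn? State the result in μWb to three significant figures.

Φ_B ≈ 42.1 μWb

From L = NΦ_B/I, the flux per turn is Φ_B = LI/N.
Φ_B = (3.020×10^-2 H)(3.50 A)/2510 = 4.211×10^-5 Wb.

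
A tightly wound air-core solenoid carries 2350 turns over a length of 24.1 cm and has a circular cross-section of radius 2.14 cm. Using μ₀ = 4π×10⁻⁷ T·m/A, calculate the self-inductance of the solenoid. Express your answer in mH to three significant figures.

A = πr² = π(2.140×10^-2 m)² = 1.439×10^-3 m².
For a long solenoid, L = μ₀N²A/ℓ.
L = (4π×10⁻⁷)(2350)²(1.439×10^-3)/(0.241 m) = 4.143×10^-2 H.

L ≈ 41.4 mH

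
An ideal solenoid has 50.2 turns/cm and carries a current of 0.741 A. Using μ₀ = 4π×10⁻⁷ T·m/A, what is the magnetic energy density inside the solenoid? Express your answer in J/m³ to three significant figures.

u ≈ 8.69 J/m³

B = μ₀nI = (4π×10⁻⁷)(5.020×10^3)(0.741) = 4.674×10^-3 T.
u = B²/(2μ₀) = (4.674×10^-3)²/(2×4π×10⁻⁷) = 8.694 J/m³.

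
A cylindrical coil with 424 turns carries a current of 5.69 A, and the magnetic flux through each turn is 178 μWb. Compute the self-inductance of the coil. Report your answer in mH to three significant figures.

Self-inductance is defined by L = NΦ_B/I (flux linkage over current).
L = (424)(1.780×10^-4 Wb)/(5.69 A) = 1.326×10^-2 H.

L ≈ 13.3 mH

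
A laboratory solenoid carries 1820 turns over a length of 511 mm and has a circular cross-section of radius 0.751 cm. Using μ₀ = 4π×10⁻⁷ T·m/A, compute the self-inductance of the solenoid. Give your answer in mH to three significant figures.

A = πr² = π(7.510×10^-3 m)² = 1.772×10^-4 m².
For a long solenoid, L = μ₀N²A/ℓ.
L = (4π×10⁻⁷)(1820)²(1.772×10^-4)/(0.511 m) = 1.443×10^-3 H.

L ≈ 1.44 mH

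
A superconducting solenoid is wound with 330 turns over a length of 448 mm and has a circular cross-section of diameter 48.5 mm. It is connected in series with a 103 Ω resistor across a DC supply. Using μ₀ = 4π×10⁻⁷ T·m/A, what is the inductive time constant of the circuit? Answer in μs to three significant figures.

τ ≈ 5.48 μs

A = π(d/2)² = π(2.425×10^-2 m)² = 1.847×10^-3 m².
L = μ₀N²A/ℓ = (4π×10⁻⁷)(330)²(1.847×10^-3)/(0.448) = 5.643×10^-4 H.
τ = L/R = (5.643×10^-4)/(103) = 5.479×10^-6 s.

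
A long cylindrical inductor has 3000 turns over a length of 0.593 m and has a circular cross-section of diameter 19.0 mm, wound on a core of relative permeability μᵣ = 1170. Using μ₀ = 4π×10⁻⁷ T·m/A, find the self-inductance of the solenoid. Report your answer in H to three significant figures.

L ≈ 6.33 H

A = π(d/2)² = π(9.500×10^-3 m)² = 2.835×10^-4 m².
For a long solenoid, L = μ₀μᵣN²A/ℓ.
L = (4π×10⁻⁷)(1170)(3000)²(2.835×10^-4)/(0.593 m) = 6.327 H.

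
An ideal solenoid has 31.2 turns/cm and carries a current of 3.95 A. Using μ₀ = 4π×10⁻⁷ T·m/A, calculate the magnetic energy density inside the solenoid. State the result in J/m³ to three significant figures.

u ≈ 95.4 J/m³

B = μ₀nI = (4π×10⁻⁷)(3.120×10^3)(3.95) = 1.549×10^-2 T.
u = B²/(2μ₀) = (1.549×10^-2)²/(2×4π×10⁻⁷) = 95.43 J/m³.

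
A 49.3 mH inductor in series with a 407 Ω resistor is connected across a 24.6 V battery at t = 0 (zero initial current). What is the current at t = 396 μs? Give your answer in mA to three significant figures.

τ = L/R = 4.930×10^-2/407 = 1.211×10^-4 s; final current I_∞ = ε/R = 24.6/407 = 6.044×10^-2 A.
I(t) = I_∞(1 − e^(−t/τ)) with t/τ = 3.269.
I = (6.044×10^-2)(1 − e^(−3.269)) = 5.814×10^-2 A.

I ≈ 58.1 mA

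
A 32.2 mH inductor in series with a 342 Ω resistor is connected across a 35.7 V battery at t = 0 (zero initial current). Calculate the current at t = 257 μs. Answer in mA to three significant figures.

I ≈ 97.6 mA

τ = L/R = 3.220×10^-2/342 = 9.415×10^-5 s; final current I_∞ = ε/R = 35.7/342 = 0.1044 A.
I(t) = I_∞(1 − e^(−t/τ)) with t/τ = 2.730.
I = (0.1044)(1 − e^(−2.730)) = 9.758×10^-2 A.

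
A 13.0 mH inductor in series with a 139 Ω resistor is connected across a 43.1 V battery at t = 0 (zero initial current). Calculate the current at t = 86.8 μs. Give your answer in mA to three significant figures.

I ≈ 187 mA

τ = L/R = 1.300×10^-2/139 = 9.353×10^-5 s; final current I_∞ = ε/R = 43.1/139 = 0.3101 A.
I(t) = I_∞(1 − e^(−t/τ)) with t/τ = 0.928.
I = (0.3101)(1 − e^(−0.928)) = 0.187498 A.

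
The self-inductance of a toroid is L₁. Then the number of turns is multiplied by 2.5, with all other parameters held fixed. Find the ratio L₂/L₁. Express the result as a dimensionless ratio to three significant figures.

L₂/L₁ = 6.25

For a toroid, L ∝ μᵣN²A/R.
L₂/L₁ = (2.5)^2 = 6.25.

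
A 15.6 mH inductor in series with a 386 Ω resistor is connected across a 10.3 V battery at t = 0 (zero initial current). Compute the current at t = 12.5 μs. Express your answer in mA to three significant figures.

τ = L/R = 1.560×10^-2/386 = 4.041×10^-5 s; final current I_∞ = ε/R = 10.3/386 = 2.668×10^-2 A.
I(t) = I_∞(1 − e^(−t/τ)) with t/τ = 0.309.
I = (2.668×10^-2)(1 − e^(−0.309)) = 7.099×10^-3 A.

I ≈ 7.10 mA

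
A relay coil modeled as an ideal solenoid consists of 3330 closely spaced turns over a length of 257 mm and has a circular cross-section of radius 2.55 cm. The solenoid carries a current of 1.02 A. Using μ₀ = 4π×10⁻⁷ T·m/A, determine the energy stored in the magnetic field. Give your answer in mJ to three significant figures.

A = πr² = π(2.550×10^-2 m)² = 2.043×10^-3 m².
L = μ₀N²A/ℓ = (4π×10⁻⁷)(3330)²(2.043×10^-3)/(0.257) = 0.1108 H.
U = ½LI² = ½(0.1108)(1.02)² = 5.762×10^-2 J.

U ≈ 57.6 mJ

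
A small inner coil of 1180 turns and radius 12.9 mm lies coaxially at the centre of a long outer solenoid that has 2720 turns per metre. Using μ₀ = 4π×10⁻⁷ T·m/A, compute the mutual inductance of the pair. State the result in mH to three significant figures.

M ≈ 2.11 mH

The outer solenoid produces a uniform field B₁ = μ₀n₁I₁ across the inner coil,
so the flux linkage is N₂Φ = N₂B₁A₂ = μ₀n₁N₂A₂·I₁, giving M = μ₀n₁N₂A₂.
A₂ = πr² = π(1.290×10^-2 m)² = 5.228×10^-4 m².
M = (4π×10⁻⁷)(2720)(1180)(5.228×10^-4) = 2.109×10^-3 H.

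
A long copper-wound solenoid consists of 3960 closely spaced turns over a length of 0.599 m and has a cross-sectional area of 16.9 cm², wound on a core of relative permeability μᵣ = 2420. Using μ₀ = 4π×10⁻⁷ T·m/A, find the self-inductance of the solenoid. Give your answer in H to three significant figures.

A = 16.9 cm² = 1.690×10^-3 m².
For a long solenoid, L = μ₀μᵣN²A/ℓ.
L = (4π×10⁻⁷)(2420)(3960)²(1.690×10^-3)/(0.599 m) = 134.5 H.

L ≈ 135 H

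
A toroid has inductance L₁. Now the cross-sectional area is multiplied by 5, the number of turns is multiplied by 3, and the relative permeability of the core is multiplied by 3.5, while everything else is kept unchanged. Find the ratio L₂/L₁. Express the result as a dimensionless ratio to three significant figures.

For a toroid, L ∝ μᵣN²A/R.
L₂/L₁ = (5) × (3)^2 × (3.5) = 158.

L₂/L₁ = 158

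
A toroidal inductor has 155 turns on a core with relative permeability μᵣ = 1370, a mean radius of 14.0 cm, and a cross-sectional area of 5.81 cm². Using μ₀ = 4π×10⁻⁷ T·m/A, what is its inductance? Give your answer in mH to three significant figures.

For a thin toroid, L = μ₀μᵣN²A/(2πR).
L = (4π×10⁻⁷)(1370)(155)²(5.810×10^-4) / (2π×0.14 m) = 2.732×10^-2 H.

L ≈ 27.3 mH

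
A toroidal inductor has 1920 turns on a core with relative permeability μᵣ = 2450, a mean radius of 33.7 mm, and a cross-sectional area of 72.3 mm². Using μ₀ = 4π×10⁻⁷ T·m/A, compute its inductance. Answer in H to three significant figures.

For a thin toroid, L = μ₀μᵣN²A/(2πR).
L = (4π×10⁻⁷)(2450)(1920)²(7.230×10^-5) / (2π×3.370×10^-2 m) = 3.875 H.

L ≈ 3.88 H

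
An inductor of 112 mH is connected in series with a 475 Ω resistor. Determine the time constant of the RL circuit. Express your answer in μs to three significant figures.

τ = L/R = (0.112 H)/(475 Ω) = 2.358×10^-4 s.

τ ≈ 236 μs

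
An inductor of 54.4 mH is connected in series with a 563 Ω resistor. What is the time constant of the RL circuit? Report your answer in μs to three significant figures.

τ ≈ 96.6 μs

τ = L/R = (5.440×10^-2 H)/(563 Ω) = 9.663×10^-5 s.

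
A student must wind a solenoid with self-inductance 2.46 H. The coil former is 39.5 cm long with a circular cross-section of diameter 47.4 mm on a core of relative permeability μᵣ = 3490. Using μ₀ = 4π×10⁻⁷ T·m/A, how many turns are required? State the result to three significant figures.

A = π(d/2)² = π(2.370×10^-2 m)² = 1.7646×10^-3 m².
From L = μ₀μᵣN²A/ℓ, N = √(Lℓ / (μ₀μᵣA)).
N = √[(2.46)(0.395) / ((4π×10⁻⁷)(3490)×1.7646×10^-3)] = √(1.256×10^5) ≈ 354.3.

N ≈ 354 turns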